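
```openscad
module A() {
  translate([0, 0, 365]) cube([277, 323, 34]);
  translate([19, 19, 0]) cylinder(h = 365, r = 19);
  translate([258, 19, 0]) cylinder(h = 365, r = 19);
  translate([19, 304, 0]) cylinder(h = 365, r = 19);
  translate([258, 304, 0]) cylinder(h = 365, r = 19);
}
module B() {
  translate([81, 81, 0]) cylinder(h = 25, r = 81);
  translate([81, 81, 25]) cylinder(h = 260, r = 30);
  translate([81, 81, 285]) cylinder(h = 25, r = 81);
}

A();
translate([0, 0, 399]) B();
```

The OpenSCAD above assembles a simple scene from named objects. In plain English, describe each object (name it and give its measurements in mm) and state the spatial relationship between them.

A is a four-legged stool. The seat is a 277×323×34 mm slab whose top surface is at z = 399 mm; four round legs, each 38 mm in diameter, run from the floor (z = 0) to the underside of the seat, each leg's axis is inset half a diameter from the nearest pair of seat edges (so the leg's bounding box is flush with the corner).

B is a spool: two coaxial disc flanges of radius 81 mm and thickness 25 mm, joined by a core cylinder of radius 30 mm and height 260 mm. The lower flange rests on z = 0 and the three cylinders share a vertical axis.

The spool is on top of the stool.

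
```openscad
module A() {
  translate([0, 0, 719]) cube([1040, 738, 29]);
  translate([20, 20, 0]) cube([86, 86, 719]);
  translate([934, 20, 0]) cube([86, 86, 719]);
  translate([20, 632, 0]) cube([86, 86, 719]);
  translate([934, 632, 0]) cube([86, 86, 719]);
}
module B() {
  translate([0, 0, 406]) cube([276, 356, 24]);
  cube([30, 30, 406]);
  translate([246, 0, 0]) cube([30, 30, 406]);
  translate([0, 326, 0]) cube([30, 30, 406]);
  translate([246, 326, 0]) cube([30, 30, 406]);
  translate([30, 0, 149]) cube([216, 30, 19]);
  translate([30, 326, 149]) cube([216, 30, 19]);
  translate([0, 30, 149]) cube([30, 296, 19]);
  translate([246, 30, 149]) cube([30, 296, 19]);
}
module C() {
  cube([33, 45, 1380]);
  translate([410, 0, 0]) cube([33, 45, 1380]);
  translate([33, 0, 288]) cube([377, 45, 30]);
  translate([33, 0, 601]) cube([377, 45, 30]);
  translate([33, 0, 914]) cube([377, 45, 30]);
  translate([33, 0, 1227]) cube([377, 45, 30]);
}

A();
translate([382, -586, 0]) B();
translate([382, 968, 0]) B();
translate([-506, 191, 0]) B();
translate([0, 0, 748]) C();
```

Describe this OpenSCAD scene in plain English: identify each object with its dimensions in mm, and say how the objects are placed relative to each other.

A is a rectangular dining table. The top is 1040×738×29 mm with its upper surface at z = 748 mm. It stands on four 86×86 mm square legs, each inset 20 mm from the nearest pair of top edges, running from the floor to the underside of the top.

B is a four-legged stool. The seat is 276×356 mm, 24 mm thick, top at z = 430 mm. It stands on four square legs, each 30×30 mm in cross-section, from z = 0 to the seat underside, each flush with a corner of the seat. Four stretchers, 30 mm wide and 19 mm tall, connect adjacent legs with their undersides at z = 149 mm, each running between the inner faces of the legs it joins and aligned with the legs' outer faces on the other axis.

C is a wooden ladder with two side rails of 33×45 mm section and 1380 mm height, set 443 mm apart overall. Between them run 4 rectangular rungs (45 mm deep, 30 mm thick), front faces flush with the rails' −y face. The bottom of the first rung is 288 mm above the floor and each subsequent rung is 313 mm higher than the one below.

Three stools sit around the table at the −y, +y, −x sides. The ladder is on top of the table.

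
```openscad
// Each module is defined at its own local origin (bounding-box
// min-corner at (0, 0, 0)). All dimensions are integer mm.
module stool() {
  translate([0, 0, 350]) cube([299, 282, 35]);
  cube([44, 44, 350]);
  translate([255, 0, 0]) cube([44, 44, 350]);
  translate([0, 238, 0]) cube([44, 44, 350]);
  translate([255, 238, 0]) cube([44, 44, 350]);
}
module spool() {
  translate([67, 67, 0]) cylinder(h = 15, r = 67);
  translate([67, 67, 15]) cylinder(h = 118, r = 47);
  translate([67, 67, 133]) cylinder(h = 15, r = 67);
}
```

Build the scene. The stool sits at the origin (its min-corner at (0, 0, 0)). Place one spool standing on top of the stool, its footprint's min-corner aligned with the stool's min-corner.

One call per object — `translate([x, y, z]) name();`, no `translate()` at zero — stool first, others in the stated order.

stool();
translate([0, 0, 385]) spool();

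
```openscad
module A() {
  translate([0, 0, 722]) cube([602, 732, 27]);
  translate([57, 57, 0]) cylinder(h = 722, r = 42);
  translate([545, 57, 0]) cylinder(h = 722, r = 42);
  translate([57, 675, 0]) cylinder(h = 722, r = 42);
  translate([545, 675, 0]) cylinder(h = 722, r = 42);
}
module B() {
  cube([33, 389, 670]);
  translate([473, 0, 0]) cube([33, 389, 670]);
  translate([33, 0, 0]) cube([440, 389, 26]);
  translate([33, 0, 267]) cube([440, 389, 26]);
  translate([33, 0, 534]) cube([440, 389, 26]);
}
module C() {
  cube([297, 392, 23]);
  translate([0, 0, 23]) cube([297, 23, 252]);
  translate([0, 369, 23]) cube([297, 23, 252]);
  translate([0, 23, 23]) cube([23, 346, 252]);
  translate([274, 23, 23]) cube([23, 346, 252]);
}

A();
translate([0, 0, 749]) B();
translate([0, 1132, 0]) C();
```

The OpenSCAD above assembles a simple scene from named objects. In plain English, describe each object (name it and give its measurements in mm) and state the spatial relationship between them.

A is a table with a 602×732 mm rectangular top, 27 mm thick, top surface at z = 749 mm, supported by four round legs of 84 mm diameter, each leg's bounding box inset 15 mm from the nearest pair of top edges, running from the floor.

B is a bookshelf 506 mm wide overall, 389 mm deep and 670 mm tall. The two sides are 33 mm thick vertical panels. 3 horizontal shelves of 26 mm thickness span between the inner faces of the sides; the lowest shelf sits on the floor and shelves are stacked with a clear vertical gap of 241 mm between each pair.

C is an open-topped rectangular box: outside dimensions 297×392×275 mm, with a uniform wall and base thickness of 23 mm. The base is a full 297×392 slab on the floor; four walls sit on top of the base. The front and back walls (the −y and +y sides) span the full width; the two side walls fit between them.

The bookshelf is on top of the table. The open box is on the floor beside the table on its +y side.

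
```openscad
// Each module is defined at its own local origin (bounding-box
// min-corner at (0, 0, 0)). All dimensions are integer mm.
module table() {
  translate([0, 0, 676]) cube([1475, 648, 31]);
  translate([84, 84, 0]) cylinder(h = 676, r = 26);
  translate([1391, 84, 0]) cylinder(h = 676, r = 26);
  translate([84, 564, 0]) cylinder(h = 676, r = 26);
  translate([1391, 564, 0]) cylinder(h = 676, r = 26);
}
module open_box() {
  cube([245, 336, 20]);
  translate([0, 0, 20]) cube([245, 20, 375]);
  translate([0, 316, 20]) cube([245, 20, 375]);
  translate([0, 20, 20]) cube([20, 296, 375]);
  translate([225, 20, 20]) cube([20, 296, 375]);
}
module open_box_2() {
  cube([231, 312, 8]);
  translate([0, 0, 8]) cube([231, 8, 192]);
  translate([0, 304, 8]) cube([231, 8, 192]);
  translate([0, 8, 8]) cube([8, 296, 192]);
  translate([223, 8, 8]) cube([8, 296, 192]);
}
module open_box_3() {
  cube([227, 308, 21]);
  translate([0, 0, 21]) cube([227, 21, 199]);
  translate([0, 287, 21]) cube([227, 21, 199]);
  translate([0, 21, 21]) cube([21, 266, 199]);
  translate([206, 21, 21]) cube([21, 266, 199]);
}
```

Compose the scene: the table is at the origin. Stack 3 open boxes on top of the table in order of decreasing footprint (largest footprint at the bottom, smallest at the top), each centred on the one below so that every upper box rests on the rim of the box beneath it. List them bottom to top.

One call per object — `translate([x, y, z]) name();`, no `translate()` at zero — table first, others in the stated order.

table();
translate([615, 156, 707]) open_box();
translate([622, 168, 1102]) open_box_2();
translate([624, 170, 1302]) open_box_3();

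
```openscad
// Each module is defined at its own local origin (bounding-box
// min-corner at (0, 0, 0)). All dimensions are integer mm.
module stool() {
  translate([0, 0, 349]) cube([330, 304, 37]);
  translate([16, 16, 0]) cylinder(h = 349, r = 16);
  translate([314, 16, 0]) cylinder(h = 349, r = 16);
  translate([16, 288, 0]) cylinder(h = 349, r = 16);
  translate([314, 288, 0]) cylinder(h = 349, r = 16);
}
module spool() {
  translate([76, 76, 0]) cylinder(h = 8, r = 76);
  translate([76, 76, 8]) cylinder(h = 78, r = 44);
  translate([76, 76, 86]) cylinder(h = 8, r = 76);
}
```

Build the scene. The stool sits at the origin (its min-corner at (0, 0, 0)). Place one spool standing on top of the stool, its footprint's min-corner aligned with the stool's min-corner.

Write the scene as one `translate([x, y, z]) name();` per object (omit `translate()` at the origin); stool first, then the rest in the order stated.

stool();
translate([0, 0, 386]) spool();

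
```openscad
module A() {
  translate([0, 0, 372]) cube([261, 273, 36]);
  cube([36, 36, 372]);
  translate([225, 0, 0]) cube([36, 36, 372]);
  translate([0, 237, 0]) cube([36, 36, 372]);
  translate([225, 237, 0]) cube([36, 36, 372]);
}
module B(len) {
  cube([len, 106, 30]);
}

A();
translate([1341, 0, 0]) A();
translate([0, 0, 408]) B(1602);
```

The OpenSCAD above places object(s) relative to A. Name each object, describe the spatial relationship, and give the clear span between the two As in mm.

Second stool starts at x = 1341; first ends at x = 261; clear span = 1341 − 261 = 1080 mm.

A is a stool. B is a beam. A beam spans the tops of two stools. The clear span between the two stools is 1080 mm.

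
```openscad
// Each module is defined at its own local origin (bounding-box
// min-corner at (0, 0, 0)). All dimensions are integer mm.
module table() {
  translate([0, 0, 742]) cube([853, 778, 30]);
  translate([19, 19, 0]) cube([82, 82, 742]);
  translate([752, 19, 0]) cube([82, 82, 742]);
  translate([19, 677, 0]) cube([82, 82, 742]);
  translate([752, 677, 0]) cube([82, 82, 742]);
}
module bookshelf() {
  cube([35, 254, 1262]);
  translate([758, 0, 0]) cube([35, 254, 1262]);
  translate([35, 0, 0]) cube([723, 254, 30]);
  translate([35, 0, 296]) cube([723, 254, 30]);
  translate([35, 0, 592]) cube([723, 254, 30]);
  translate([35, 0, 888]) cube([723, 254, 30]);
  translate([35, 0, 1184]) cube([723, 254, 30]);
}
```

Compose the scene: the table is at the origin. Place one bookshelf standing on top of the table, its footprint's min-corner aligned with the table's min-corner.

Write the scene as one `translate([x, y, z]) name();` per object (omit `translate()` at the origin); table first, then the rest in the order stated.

table();
translate([0, 0, 772]) bookshelf();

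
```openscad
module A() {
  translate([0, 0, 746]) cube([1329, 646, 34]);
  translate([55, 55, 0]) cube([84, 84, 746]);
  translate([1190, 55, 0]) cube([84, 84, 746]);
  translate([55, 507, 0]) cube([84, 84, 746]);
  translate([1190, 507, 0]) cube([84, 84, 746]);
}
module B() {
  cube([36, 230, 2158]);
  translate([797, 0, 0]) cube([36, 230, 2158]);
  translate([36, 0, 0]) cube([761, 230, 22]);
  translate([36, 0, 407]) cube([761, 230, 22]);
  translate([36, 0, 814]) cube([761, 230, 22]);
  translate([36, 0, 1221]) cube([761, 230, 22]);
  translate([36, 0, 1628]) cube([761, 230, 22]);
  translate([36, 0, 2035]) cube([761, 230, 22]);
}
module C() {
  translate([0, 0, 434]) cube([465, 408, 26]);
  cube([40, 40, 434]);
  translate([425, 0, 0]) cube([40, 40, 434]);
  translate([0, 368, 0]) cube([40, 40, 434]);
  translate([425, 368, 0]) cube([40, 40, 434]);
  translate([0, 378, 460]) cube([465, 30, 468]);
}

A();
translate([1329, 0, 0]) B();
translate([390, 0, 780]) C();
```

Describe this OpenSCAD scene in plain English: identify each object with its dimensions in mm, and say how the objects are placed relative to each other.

A is a table: top 1329 mm (x) × 646 mm (y), 34 mm thick, upper face at z = 780 mm, on four 84×84 mm square legs, each inset 55 mm from the nearest pair of top edges, running from z = 0 to the bottom of the top.

B is a bookshelf 833 mm wide overall, 230 mm deep and 2158 mm tall. The two sides are 36 mm thick vertical panels. 6 horizontal shelves of 22 mm thickness span between the inner faces of the sides; the lowest shelf sits on the floor and shelves are stacked with a clear vertical gap of 385 mm between each pair.

C is a chair: 465×408 mm seat, 26 mm thick, top at z = 460 mm, on four 40 mm square corner legs flush with the seat edges. A 30 mm thick backrest slab spans the full seat width, extending 468 mm above the seat top, its back face flush with the seat's +y edge.

The bookshelf is against the table's +x side, with their −y faces flush. The chair is on top of the table.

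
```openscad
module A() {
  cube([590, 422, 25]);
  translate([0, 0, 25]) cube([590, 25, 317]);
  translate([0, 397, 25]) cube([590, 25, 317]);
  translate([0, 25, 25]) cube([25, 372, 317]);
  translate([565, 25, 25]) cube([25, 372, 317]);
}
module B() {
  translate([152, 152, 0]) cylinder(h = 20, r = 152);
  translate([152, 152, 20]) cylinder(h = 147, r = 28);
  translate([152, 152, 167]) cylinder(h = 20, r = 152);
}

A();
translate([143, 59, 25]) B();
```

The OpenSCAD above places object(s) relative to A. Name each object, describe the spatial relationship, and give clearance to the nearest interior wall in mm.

A is an open box. B is a spool. The spool sits inside the open box, centred. The clearance to the nearest interior wall is 34 mm.

Clearances: x = 118, y = 34; minimum 34 mm.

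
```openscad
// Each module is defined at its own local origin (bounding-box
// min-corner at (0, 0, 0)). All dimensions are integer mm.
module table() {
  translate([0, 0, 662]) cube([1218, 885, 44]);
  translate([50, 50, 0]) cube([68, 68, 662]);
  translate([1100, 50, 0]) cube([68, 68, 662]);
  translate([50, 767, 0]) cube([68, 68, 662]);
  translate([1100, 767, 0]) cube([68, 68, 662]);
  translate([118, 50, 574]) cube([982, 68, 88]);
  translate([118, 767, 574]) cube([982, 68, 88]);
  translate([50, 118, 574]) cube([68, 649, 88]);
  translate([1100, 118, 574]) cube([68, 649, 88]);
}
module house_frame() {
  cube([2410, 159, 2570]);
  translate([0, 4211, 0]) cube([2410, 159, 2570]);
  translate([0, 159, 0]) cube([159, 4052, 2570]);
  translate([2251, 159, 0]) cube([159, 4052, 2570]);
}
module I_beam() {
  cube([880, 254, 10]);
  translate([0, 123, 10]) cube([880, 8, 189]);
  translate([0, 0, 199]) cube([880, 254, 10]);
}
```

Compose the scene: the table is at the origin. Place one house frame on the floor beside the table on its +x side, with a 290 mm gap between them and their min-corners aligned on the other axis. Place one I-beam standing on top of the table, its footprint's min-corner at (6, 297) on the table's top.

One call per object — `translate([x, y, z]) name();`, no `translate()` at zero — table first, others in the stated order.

table();
translate([1508, 0, 0]) house_frame();
translate([6, 297, 706]) I_beam();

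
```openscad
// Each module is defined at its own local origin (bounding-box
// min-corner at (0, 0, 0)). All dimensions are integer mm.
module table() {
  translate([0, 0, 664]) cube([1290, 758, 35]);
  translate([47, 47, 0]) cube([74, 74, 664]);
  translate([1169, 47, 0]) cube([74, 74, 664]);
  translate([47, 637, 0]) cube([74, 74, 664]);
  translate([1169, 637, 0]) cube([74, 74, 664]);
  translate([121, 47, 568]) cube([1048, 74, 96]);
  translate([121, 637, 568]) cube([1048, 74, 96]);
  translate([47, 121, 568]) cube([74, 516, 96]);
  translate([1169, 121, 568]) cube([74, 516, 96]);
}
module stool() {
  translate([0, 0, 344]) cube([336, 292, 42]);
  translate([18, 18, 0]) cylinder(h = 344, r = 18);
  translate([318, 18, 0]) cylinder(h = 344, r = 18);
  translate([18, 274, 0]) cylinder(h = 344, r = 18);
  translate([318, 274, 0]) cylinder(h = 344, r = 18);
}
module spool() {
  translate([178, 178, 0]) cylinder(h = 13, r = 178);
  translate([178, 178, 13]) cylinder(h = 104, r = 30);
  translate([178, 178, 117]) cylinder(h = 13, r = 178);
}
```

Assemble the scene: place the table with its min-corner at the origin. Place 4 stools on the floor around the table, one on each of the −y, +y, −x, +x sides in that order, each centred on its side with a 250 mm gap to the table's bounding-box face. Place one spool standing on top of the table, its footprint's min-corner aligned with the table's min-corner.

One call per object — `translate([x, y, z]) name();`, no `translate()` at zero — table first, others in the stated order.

table();
translate([477, -542, 0]) stool();
translate([477, 1008, 0]) stool();
translate([-586, 233, 0]) stool();
translate([1540, 233, 0]) stool();
translate([0, 0, 699]) spool();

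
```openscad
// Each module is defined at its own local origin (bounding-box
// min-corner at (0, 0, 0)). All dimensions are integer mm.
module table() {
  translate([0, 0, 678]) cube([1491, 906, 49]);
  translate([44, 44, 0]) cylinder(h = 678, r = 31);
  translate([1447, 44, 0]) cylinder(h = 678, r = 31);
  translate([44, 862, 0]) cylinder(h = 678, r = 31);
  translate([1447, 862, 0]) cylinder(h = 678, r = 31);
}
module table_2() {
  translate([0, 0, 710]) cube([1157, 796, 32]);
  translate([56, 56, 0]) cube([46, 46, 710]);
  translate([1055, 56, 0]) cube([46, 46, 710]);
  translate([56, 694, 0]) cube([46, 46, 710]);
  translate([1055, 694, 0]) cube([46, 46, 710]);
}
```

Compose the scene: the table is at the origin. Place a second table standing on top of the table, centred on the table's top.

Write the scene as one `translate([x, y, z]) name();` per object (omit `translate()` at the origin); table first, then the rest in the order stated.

table();
translate([167, 55, 727]) table_2();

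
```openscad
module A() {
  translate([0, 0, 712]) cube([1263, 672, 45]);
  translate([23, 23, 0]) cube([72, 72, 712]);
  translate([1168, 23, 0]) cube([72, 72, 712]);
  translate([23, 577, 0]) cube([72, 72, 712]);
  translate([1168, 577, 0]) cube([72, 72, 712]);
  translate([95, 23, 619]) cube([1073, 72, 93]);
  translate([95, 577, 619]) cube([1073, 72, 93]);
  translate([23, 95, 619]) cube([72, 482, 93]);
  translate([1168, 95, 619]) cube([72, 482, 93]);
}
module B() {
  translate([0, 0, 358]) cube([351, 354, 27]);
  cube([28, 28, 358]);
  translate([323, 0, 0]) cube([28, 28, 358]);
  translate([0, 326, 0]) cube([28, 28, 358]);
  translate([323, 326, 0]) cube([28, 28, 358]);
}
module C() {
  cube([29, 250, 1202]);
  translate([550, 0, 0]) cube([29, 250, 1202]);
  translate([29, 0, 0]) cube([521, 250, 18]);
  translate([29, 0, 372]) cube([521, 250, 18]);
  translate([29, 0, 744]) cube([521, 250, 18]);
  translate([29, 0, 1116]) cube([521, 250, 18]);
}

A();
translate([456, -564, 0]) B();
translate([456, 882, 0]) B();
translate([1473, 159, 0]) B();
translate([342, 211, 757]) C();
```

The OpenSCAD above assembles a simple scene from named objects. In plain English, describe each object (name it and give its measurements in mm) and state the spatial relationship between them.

A is a table: top 1263 mm (x) × 672 mm (y), 45 mm thick, upper face at z = 757 mm, on four 72×72 mm square legs, each inset 23 mm from the nearest pair of top edges, running from z = 0 to the bottom of the top. Four apron rails, 72 mm thick and 93 mm tall, run between adjacent legs with their top edges flush with the underside of the top and their outer faces flush with the legs' outer faces.

B is a simple wooden stool: a rectangular seat 351 mm (x) by 354 mm (y), 27 mm thick, top face at z = 385 mm, on four square legs, each 28×28 mm in cross-section. The legs rest on z = 0, each flush with a corner of the seat.

C is a bookshelf 579 mm wide overall, 250 mm deep and 1202 mm tall. The two sides are 29 mm thick vertical panels. 4 horizontal shelves of 18 mm thickness span between the inner faces of the sides; the lowest shelf sits on the floor and shelves are stacked with a clear vertical gap of 354 mm between each pair.

Three stools sit around the table at the −y, +y, +x sides. The bookshelf is on top of the table, centred.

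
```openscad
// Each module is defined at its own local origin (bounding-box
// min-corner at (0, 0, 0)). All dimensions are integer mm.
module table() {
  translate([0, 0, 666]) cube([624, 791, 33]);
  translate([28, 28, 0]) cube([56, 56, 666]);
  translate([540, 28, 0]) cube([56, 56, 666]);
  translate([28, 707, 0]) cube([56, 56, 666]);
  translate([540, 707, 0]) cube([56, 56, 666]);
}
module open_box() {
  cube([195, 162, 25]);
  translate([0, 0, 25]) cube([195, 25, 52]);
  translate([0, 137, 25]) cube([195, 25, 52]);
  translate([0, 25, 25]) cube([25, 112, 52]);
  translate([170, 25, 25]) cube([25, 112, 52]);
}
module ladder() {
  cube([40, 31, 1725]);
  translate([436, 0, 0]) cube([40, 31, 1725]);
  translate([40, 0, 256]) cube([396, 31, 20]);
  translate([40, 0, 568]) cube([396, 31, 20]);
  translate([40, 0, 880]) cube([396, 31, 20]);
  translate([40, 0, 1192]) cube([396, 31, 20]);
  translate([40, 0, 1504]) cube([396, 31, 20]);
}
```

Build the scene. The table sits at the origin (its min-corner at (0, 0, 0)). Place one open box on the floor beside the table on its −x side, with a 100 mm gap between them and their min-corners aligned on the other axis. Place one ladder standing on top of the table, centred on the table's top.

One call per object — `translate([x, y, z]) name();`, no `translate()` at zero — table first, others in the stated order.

table();
translate([-295, 0, 0]) open_box();
translate([74, 380, 699]) ladder();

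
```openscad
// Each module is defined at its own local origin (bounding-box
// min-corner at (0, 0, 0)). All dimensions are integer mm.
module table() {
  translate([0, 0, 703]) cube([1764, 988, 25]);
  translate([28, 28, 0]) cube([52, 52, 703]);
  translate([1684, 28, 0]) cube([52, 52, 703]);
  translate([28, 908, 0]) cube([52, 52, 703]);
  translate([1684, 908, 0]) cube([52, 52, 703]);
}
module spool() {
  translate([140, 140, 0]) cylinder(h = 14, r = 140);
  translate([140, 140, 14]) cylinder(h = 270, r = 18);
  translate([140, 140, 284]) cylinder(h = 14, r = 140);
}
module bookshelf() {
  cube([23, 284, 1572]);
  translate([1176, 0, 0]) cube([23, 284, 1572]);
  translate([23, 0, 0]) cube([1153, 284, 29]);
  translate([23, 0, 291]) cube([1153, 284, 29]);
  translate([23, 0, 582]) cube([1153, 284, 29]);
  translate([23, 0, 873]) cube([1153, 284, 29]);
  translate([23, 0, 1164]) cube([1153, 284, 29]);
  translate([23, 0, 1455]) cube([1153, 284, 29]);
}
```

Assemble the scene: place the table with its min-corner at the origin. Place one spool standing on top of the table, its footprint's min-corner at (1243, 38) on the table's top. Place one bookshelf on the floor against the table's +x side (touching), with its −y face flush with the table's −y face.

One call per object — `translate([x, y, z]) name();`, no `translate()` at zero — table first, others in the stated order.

table();
translate([1243, 38, 728]) spool();
translate([1764, 0, 0]) bookshelf();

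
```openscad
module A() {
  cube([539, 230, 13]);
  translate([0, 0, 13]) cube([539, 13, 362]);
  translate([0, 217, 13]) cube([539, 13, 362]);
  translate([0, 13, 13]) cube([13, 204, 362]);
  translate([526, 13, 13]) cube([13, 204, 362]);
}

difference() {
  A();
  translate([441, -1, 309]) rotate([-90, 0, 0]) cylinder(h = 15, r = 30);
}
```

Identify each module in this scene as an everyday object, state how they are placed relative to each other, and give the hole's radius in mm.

A is an open box. The open box has a circular hole through its front wall. The hole's radius is 30 mm.

The subtracted cylinder has r = 30 mm.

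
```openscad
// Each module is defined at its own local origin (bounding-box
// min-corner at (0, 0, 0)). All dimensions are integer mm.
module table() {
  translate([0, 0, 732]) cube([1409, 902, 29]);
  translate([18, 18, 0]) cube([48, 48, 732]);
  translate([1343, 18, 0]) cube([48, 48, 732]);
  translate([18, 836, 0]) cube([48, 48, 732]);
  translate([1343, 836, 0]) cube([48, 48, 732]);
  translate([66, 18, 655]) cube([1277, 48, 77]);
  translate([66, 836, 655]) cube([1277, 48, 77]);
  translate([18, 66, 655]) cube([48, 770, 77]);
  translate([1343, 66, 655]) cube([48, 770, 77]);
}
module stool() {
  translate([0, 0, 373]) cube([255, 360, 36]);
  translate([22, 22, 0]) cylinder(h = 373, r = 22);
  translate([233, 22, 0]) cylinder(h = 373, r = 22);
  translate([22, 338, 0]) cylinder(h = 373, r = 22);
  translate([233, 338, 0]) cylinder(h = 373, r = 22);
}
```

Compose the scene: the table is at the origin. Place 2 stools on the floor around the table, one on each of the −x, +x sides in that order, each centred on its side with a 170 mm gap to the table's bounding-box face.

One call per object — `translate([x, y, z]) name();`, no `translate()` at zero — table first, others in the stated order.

table();
translate([-425, 271, 0]) stool();
translate([1579, 271, 0]) stool();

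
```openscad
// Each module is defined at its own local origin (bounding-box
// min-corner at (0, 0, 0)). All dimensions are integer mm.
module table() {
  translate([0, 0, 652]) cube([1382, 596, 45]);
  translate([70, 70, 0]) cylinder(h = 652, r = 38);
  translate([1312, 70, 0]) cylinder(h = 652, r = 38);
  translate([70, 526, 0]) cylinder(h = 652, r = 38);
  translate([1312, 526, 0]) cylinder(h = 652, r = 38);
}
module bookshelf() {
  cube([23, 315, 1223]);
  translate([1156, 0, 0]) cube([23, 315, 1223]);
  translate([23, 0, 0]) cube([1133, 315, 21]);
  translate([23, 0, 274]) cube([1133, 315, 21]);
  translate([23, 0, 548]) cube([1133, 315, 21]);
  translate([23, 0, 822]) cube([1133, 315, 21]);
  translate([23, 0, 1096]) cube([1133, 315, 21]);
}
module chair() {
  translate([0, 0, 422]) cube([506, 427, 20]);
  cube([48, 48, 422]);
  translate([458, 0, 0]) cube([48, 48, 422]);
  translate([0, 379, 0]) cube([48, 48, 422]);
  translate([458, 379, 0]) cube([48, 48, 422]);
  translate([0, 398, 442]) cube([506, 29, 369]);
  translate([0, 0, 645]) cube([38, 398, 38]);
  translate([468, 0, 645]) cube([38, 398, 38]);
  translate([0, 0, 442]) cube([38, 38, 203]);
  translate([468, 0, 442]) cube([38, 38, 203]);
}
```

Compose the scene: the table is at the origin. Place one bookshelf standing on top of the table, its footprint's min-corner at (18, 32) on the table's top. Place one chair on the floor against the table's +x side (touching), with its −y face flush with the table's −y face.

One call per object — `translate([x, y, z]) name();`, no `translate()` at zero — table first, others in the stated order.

table();
translate([18, 32, 697]) bookshelf();
translate([1382, 0, 0]) chair();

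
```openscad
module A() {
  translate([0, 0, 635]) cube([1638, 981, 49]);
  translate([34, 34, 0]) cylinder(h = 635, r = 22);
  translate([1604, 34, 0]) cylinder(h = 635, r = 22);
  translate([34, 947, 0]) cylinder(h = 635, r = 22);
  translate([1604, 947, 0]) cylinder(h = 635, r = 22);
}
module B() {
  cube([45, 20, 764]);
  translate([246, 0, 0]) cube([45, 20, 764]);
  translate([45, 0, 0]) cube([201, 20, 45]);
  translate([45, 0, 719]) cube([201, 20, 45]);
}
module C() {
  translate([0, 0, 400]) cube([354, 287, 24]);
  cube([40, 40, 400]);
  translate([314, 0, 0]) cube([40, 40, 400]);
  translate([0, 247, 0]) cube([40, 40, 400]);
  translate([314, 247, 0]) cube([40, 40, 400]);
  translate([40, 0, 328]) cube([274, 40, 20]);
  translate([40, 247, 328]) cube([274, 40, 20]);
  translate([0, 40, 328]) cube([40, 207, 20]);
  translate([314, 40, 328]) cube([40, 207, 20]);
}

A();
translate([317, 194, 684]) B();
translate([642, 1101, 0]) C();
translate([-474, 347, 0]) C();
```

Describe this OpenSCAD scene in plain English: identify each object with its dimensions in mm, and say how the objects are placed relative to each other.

A is a rectangular dining table. The top is 1638×981×49 mm with its upper surface at z = 684 mm. It stands on four round legs of 44 mm diameter, each leg's bounding box inset 12 mm from the nearest pair of top edges, running from the floor to the underside of the top.

B is a rectangular picture frame lying in the x–z plane (depth along y). The opening is 201 mm wide (x) by 674 mm tall (z), surrounded by a border 45 mm wide on all four sides. The frame is 20 mm deep and is made of two full-height vertical stiles with two horizontal rails fitted between them.

C is a four-legged stool. The seat is 354×287 mm, 24 mm thick, top at z = 424 mm. It stands on four square legs, each 40×40 mm in cross-section, from z = 0 to the seat underside, each flush with a corner of the seat. Four stretchers, 40 mm wide and 20 mm tall, connect adjacent legs with their undersides at z = 328 mm, each running between the inner faces of the legs it joins and aligned with the legs' outer faces on the other axis.

The picture frame is on top of the table. Two stools sit around the table at the +y, −x sides.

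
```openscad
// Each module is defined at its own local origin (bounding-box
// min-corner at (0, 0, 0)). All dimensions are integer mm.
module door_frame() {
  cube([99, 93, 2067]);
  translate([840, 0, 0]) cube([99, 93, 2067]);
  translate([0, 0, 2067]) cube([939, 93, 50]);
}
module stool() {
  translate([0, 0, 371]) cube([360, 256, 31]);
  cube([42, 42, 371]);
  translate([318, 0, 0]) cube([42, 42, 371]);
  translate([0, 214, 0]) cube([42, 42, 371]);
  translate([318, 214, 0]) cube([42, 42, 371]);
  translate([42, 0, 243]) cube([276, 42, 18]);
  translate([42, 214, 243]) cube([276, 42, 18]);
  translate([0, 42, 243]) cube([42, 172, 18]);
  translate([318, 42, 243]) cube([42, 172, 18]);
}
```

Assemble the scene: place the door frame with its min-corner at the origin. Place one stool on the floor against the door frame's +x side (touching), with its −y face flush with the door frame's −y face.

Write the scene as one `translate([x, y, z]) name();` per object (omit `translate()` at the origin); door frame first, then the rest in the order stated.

door_frame();
translate([939, 0, 0]) stool();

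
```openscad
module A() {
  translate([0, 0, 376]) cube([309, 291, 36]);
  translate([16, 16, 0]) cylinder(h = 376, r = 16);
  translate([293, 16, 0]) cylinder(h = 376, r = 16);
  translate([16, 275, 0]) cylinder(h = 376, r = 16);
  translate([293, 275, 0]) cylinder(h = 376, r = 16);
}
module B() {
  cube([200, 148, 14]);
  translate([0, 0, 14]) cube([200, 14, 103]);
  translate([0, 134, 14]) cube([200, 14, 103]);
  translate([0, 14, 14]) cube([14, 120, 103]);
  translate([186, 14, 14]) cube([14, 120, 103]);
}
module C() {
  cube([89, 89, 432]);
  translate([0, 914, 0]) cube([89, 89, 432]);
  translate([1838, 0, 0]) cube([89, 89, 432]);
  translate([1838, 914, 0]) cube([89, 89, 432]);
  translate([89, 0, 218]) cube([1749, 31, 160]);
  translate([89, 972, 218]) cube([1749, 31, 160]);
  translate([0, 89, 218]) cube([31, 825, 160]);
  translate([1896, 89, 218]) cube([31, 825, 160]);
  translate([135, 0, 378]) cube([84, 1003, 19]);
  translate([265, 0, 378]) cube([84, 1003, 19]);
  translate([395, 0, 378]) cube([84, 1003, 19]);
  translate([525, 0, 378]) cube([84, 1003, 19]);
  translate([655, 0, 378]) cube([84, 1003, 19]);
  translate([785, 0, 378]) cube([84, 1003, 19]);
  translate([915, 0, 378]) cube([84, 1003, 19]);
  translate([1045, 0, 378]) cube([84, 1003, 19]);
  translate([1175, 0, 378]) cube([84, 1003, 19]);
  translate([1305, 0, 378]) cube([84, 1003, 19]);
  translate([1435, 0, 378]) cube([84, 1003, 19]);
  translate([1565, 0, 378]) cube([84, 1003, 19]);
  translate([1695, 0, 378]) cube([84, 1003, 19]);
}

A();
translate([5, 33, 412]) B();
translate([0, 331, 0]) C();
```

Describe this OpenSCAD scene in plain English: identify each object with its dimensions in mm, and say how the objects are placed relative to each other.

A is a four-legged stool. The seat is a 309×291×36 mm slab whose top surface is at z = 412 mm; four round legs, each 32 mm in diameter, run from the floor (z = 0) to the underside of the seat, each leg's axis is inset half a diameter from the nearest pair of seat edges (so the leg's bounding box is flush with the corner).

B is an open storage box with external size 200×148×117 mm and wall thickness 14 mm (the base is also 14 mm thick). The base covers the whole footprint; the four walls stand on the base, with the y-facing walls full-width and the x-facing walls fitting between their inner faces.

C is a bed frame 1927 mm long (x) by 1003 mm wide (y). Four 89×89 mm corner posts, 432 mm tall, at the corners of the footprint. Four rails of 31 mm thickness and 160 mm height run between adjacent posts with their undersides at z = 218 mm, their outer faces flush with the outside of the frame (the two x-running rails run between the posts' inner faces; the two y-running rails run between the posts' inner faces). 13 slats, each 84 mm wide (x) and 19 mm thick, lie across the top of the two x-running rails, running the full 1003 mm width of the frame in y; the slats are evenly spaced along x between the inner faces of the end posts with equal gaps (rounded down to the nearest mm) at the −x end and between each pair — any rounding remainder accumulates at the +x end.

The open box is on top of the stool. The bed frame is on the floor beside the stool on its +y side.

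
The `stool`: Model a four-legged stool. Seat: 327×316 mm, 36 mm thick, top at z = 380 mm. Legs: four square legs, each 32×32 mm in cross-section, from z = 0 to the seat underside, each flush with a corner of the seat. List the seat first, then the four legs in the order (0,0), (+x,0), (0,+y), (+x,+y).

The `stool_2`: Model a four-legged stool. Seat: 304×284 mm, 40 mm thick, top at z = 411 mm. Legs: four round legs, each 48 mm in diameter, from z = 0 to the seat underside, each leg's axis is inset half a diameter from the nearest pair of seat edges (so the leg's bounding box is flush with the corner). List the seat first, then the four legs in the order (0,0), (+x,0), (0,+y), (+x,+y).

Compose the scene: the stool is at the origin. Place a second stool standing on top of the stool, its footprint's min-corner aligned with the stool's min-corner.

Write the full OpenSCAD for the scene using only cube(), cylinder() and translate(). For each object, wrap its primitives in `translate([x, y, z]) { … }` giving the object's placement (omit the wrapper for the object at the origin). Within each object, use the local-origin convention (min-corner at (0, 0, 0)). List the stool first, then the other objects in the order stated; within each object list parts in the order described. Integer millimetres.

translate([0, 0, 344]) cube([327, 316, 36]);
cube([32, 32, 344]);
translate([295, 0, 0]) cube([32, 32, 344]);
translate([0, 284, 0]) cube([32, 32, 344]);
translate([295, 284, 0]) cube([32, 32, 344]);
translate([0, 0, 380]) {
  translate([0, 0, 371]) cube([304, 284, 40]);
  translate([24, 24, 0]) cylinder(h = 371, r = 24);
  translate([280, 24, 0]) cylinder(h = 371, r = 24);
  translate([24, 260, 0]) cylinder(h = 371, r = 24);
  translate([280, 260, 0]) cylinder(h = 371, r = 24);
}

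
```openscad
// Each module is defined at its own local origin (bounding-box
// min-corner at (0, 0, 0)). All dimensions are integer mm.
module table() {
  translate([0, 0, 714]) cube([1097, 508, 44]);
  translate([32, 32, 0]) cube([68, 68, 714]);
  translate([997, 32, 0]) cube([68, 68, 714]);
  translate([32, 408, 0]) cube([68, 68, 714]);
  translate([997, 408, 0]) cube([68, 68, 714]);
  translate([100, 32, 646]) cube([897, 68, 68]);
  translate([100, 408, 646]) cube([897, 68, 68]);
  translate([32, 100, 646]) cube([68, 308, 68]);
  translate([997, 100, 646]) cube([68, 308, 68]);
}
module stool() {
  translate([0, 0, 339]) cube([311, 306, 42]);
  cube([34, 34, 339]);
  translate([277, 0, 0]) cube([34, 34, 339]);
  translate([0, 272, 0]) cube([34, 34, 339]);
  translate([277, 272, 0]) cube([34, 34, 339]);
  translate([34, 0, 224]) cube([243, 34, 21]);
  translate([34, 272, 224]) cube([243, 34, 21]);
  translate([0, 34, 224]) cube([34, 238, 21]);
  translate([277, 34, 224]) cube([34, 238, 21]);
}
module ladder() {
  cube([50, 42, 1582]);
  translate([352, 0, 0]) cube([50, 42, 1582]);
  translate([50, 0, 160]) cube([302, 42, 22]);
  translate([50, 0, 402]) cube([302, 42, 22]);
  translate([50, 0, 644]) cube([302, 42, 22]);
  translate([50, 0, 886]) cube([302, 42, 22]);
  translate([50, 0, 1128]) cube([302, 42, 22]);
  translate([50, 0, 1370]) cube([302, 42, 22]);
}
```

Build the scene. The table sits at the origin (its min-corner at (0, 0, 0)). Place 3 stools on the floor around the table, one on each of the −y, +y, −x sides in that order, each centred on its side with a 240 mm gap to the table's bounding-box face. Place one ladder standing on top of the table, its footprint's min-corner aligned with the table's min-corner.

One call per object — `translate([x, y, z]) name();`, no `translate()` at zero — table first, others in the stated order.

table();
translate([393, -546, 0]) stool();
translate([393, 748, 0]) stool();
translate([-551, 101, 0]) stool();
translate([0, 0, 758]) ladder();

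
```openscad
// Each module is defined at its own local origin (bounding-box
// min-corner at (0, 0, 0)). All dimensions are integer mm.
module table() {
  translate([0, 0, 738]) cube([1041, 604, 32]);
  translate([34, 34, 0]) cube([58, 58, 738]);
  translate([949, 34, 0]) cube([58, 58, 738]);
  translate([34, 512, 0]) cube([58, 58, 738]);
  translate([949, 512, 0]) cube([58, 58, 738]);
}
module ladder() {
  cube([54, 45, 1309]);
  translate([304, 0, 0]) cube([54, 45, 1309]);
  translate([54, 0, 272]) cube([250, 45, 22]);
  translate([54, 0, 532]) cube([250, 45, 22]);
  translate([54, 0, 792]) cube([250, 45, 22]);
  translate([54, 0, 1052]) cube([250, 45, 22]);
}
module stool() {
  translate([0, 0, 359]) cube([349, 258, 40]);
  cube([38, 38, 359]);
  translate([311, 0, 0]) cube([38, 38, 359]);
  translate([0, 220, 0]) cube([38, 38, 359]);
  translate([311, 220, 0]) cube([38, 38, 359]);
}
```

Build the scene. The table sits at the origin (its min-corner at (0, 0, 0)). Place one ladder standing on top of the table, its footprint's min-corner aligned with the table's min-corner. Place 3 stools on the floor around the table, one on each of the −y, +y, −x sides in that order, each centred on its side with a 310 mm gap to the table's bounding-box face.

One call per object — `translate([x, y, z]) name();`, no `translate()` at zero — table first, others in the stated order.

table();
translate([0, 0, 770]) ladder();
translate([346, -568, 0]) stool();
translate([346, 914, 0]) stool();
translate([-659, 173, 0]) stool();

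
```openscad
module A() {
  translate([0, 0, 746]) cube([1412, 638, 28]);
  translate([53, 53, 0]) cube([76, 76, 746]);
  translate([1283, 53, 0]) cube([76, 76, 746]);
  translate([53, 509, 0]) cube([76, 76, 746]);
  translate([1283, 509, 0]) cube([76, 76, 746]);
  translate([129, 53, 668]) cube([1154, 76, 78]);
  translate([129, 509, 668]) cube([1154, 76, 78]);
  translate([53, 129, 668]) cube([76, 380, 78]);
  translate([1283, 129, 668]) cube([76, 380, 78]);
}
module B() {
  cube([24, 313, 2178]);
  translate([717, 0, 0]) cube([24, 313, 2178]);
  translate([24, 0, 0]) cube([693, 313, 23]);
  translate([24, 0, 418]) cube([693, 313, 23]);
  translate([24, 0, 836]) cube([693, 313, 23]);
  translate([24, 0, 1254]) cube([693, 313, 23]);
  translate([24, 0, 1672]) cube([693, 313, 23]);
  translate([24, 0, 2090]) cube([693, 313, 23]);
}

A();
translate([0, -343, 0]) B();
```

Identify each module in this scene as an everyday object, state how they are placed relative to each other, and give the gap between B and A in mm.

A is a table. B is a bookshelf. The bookshelf is on the floor beside the table on its −y side. The gap between the bookshelf and the table is 30 mm.

The bookshelf's nearest face is 30 mm from the table's −y face.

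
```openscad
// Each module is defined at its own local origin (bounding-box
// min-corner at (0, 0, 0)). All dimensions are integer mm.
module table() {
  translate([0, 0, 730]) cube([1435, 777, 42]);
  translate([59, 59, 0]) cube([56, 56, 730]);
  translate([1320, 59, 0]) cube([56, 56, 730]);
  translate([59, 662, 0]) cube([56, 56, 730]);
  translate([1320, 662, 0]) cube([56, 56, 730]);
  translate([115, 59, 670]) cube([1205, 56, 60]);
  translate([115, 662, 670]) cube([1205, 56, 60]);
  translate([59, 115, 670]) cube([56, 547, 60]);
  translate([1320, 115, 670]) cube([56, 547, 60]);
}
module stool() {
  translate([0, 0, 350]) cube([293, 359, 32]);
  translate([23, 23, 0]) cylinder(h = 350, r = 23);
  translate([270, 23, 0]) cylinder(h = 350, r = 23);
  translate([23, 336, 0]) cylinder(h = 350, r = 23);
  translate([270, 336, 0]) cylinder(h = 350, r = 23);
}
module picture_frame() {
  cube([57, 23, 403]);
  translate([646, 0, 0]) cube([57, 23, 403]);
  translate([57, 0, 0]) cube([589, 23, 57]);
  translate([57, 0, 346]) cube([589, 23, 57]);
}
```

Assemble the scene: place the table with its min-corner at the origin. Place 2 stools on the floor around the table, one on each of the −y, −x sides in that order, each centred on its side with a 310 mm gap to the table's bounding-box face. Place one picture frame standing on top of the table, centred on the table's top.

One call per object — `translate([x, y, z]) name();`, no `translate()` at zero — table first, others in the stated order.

table();
translate([571, -669, 0]) stool();
translate([-603, 209, 0]) stool();
translate([366, 377, 772]) picture_frame();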